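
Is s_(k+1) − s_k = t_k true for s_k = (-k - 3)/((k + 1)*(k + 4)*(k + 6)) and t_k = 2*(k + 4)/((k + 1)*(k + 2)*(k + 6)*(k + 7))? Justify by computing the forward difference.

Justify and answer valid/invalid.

Invalid: residual (-3*k**2 - 25*k - 46)/(k**6 + 25*k**5 + 247*k**4 + 1219*k**3 + 3112*k**2 + 3796*k + 1680) ≠ 0.

s_(k+1) = (-k - 4)/((k + 2)*(k + 5)*(k + 7))
s_(k+1) − s_k = (2*k**3 + 23*k**2 + 87*k + 114)/(k**6 + 25*k**5 + 247*k**4 + 1219*k**3 + 3112*k**2 + 3796*k + 1680)
(s_(k+1) − s_k) − t_k = (-3*k**2 - 25*k - 46)/(k**6 + 25*k**5 + 247*k**4 + 1219*k**3 + 3112*k**2 + 3796*k + 1680)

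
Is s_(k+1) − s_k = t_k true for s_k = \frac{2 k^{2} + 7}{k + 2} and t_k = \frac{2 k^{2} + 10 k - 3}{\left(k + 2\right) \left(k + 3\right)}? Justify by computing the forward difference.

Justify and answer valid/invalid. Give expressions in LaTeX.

Valid: the claim telescopes to t_k.

s_(k+1) = (2*(k + 1)**2 + 7)/(k + 3)
s_(k+1) − s_k = (2*k**2 + 10*k - 3)/(k**2 + 5*k + 6)
(s_(k+1) − s_k) − t_k = 0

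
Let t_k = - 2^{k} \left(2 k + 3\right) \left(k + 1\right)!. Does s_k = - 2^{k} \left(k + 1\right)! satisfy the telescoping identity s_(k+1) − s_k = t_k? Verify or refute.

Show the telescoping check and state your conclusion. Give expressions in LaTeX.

s_(k+1) = -2**(k + 1)*factorial(k + 2)
s_(k+1) − s_k = -2**k*(2*k + 3)*factorial(k + 1)
(s_(k+1) − s_k) − t_k = 0

valid; difference matches t_k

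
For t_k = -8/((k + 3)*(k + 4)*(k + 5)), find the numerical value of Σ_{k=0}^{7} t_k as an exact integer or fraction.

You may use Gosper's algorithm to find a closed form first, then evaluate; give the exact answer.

Σ = -10/33

r(k) = (k + 3)/(k + 6) after simplifying.
Factor: A=k + 3; B=k + 6; C=1.
Need (k + 3)·f(k+1) − (k + 5)·f(k) = 1.
Bound: deg f ≤ 2.
Match coefficients ⇒ f(k) = k*(k + 7)/24.
Then R = B(k−1)f/C = k*(k + 5)*(k + 7)/24, so s_k = R(k)·t_k = k*(-k - 7)/(3*(k + 3)*(k + 4)).
Check: Δs_k = -8/(k**3 + 12*k**2 + 47*k + 60). ✓
Evaluate s at k=8 and k=0: -10/33 and 0; difference -10/33.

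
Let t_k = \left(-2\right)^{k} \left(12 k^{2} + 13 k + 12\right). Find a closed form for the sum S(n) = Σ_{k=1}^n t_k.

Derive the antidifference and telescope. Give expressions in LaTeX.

t_(k+1)/t_k = 2*(-12*k**2 - 37*k - 37)/(12*k**2 + 13*k + 12).
Normal form (A,B,C) = (-2, 1, k**2 + 13*k/12 + 1).
Need (-2)·f(k+1) − (1)·f(k) = k**2 + 13*k/12 + 1.
d = 2 from the (0,0,2) case.
Coefficient equations give f(k) = -(4*k**2 - k + 2)/12.
Then R = B(k−1)f/C = -(4*k**2 - k + 2)/(12*k**2 + 13*k + 12), so s_k = R(k)·t_k = (-2)**k*(-4*k**2 + k - 2).
Δs = (-2)**k*(12*k**2 + 13*k + 12), as required.
s_(n+1) = 2*(-2)**n*(4*n**2 + 7*n + 5) and s_(1) = 10, so S(n) = 8*(-2)**n*n**2 + 14*(-2)**n*n + 10*(-2)**n - 10.

S(n) = 8 \left(-2\right)^{n} n^{2} + 14 \left(-2\right)^{n} n + 10 \left(-2\right)^{n} - 10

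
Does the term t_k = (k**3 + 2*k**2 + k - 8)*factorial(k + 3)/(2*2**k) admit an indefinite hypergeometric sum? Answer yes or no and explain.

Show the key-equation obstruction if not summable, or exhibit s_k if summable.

Yes. s_k = (k**2 - 2*k - 2)*factorial(k + 3)/2**k.

Compute t_(k+1)/t_k: get (k + 4)*(k + (k + 1)**3 + 2*(k + 1)**2 - 7)/(2*(k**3 + 2*k**2 + k - 8)).
So A=k/2 + 2 and B=1, with C=k**3 + 2*k**2 + k - 8.
Solve (k/2 + 2)·f(k+1) − (1)·f(k) = k**3 + 2*k**2 + k - 8.
Bound: deg f ≤ 2.
A polynomial solution: f(k) = 2*(k**2 - 2*k - 2).
Certificate R = B(k−1)f/C = 2*(k**2 - 2*k - 2)/(k**3 + 2*k**2 + k - 8) gives s_k = (k**2 - 2*k - 2)*factorial(k + 3)/2**k.
Verify: (k**3 + 2*k**2 + k - 8)*factorial(k + 3)/(2*2**k) matches t_k.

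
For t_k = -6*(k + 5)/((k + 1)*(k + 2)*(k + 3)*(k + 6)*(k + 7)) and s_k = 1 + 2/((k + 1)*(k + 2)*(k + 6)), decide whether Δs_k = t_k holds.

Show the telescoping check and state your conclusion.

s_(k+1) = 1 + 2/((k + 2)*(k + 3)*(k + 7))
s_(k+1) − s_k = 6*(-k - 5)/(k**5 + 19*k**4 + 131*k**3 + 401*k**2 + 540*k + 252)
(s_(k+1) − s_k) − t_k = 0

valid (s_(k+1) − s_k reduces to t_k)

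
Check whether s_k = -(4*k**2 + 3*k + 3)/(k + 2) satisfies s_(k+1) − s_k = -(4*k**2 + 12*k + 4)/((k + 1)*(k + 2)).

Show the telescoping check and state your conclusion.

s_(k+1) = (-4*k**2 - 11*k - 10)/(k + 3)
s_(k+1) − s_k = (-4*k**2 - 20*k - 11)/(k**2 + 5*k + 6)
(s_(k+1) − s_k) − t_k = (9*k + 1)/(k**3 + 6*k**2 + 11*k + 6)

Invalid: residual (9*k + 1)/(k**3 + 6*k**2 + 11*k + 6) ≠ 0.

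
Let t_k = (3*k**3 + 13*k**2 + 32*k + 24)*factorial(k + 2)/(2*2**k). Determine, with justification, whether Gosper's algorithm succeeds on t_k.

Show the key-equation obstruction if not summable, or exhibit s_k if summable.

Compute t_(k+1)/t_k: get (3*k**4 + 31*k**3 + 133*k**2 + 273*k + 216)/(2*(3*k**3 + 13*k**2 + 32*k + 24)).
Gosper form: A/B · C(k+1)/C(k) with A=k/2 + 3/2, B=1, C=k**3 + 13*k**2/3 + 32*k/3 + 8.
Need (k/2 + 3/2)·f(k+1) − (1)·f(k) = k**3 + 13*k**2/3 + 32*k/3 + 8.
d = 2 from the (1,0,3) case.
Coefficient equations give f(k) = 2*(3*k**2 + 4*k + 3)/3.
So s_k = (B(k−1)f/C)·t_k = (2*(3*k**2 + 4*k + 3)/(3*k**3 + 13*k**2 + 32*k + 24))·t_k = (3*k**2 + 4*k + 3)*factorial(k + 2)/2**k.
Check: Δs_k = (3*k**3 + 13*k**2 + 32*k + 24)*factorial(k + 2)/(2*2**k). ✓

Yes. s_k = (3*k**2 + 4*k + 3)*factorial(k + 2)/2**k.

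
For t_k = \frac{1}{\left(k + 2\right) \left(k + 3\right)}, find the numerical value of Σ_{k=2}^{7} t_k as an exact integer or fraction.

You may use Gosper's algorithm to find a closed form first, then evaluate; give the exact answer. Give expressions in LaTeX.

Σ = 3/20

Ratio r(k) = (k + 2)/(k + 4).
Gosper form: A/B · C(k+1)/C(k) with A=k + 2, B=k + 4, C=1.
Set up (k + 2)·f(k+1) − (k + 3)·f(k) − (1) = 0.
Degrees (1,1,0) ⇒ d ≤ 1.
A polynomial solution: f(k) = k/2.
Then R = B(k−1)f/C = k*(k + 3)/2, so s_k = R(k)·t_k = k/(2*(k + 2)).
s_(k+1) − s_k = 1/(k**2 + 5*k + 6) = t_k.
Telescoping: Σ = s_(8) − s_(2) = 2/5 − (1/4) = 3/20.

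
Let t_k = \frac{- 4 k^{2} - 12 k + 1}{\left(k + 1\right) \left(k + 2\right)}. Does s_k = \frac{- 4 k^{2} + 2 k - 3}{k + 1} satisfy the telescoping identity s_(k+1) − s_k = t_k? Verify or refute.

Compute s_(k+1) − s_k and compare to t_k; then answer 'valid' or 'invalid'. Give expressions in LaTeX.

s_(k+1) = (2*k - 4*(k + 1)**2 - 1)/(k + 2)
s_(k+1) − s_k = (-4*k**2 - 12*k + 1)/(k**2 + 3*k + 2)
(s_(k+1) − s_k) − t_k = 0

valid (s_(k+1) − s_k reduces to t_k)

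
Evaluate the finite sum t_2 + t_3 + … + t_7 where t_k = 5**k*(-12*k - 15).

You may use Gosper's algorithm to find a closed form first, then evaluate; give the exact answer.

Σ = -9374850

Step 1: r(k) = 5*(4*k + 9)/(4*k + 5).
Gosper form: A/B · C(k+1)/C(k) with A=5, B=1, C=k + 5/4.
Key eq: (5)·f(k+1) = (1)·f(k) + (k + 5/4).
Degrees (0,0,1) ⇒ d ≤ 1.
Match coefficients ⇒ f(k) = k/4.
Get s_k = R·t_k = -3*5**k*k with R(k) = B(k−1)f(k)/C(k) = k/(4*k + 5).
s_(k+1) − s_k = 5**k*(-12*k - 15) = t_k.
Telescoping: Σ = s_(8) − s_(2) = -9375000 − (-150) = -9374850.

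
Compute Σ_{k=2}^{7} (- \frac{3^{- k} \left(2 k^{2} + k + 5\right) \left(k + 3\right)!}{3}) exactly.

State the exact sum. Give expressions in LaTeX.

r(k) = (k + 4)*(k + 2*(k + 1)**2 + 6)/(3*(2*k**2 + k + 5)) after simplifying.
So A=k/3 + 4/3 and B=1, with C=k**2 + k/2 + 5/2.
Key eq: (k/3 + 4/3)·f(k+1) = (1)·f(k) + (k**2 + k/2 + 5/2).
d = 1 from the (1,0,2) case.
Match coefficients ⇒ f(k) = 3*(2*k - 3)/2.
Certificate R = B(k−1)f/C = 3*(2*k - 3)/(2*k**2 + k + 5) gives s_k = -(2*k - 3)*factorial(k + 3)/3**k.
Δs = -(2*k**2 + k + 5)*factorial(k + 3)/(3*3**k), as required.
Evaluate s at k=8 and k=2: -6406400/81 and -40/3; difference -6405320/81.

Σ = -6405320/81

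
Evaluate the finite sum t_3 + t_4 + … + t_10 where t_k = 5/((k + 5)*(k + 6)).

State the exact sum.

Σ = 5/16

t_(k+1)/t_k = (k + 5)/(k + 7).
Gosper form: A/B · C(k+1)/C(k) with A=k + 5, B=k + 7, C=1.
Set up (k + 5)·f(k+1) − (k + 6)·f(k) − (1) = 0.
Bound: deg f ≤ 1.
A polynomial solution: f(k) = k/5.
Then R = B(k−1)f/C = k*(k + 6)/5, so s_k = R(k)·t_k = k/(k + 5).
Check: Δs_k = 5/(k**2 + 11*k + 30). ✓
Telescoping: Σ = s_(11) − s_(3) = 11/16 − (3/8) = 5/16.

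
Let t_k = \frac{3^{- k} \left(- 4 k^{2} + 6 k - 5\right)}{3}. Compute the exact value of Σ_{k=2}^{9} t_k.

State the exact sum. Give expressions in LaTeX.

Σ = -58856/59049

r(k) = (4*k**2 + 2*k + 3)/(3*(4*k**2 - 6*k + 5)) after simplifying.
So A=1/3 and B=1, with C=k**2 - 3*k/2 + 5/4.
Set up (1/3)·f(k+1) − (1)·f(k) − (k**2 - 3*k/2 + 5/4) = 0.
Bound: deg f ≤ 2.
Solving with deg f ≤ 2: f(k) = -3*(2*k**2 - k + 3)/4.
So s_k = (B(k−1)f/C)·t_k = (-3*(2*k**2 - k + 3)/(4*k**2 - 6*k + 5))·t_k = (2*k**2 - k + 3)/3**k.
s_(k+1) − s_k = (-4*k**2 + 6*k - 5)/(3*3**k) = t_k.
Sum = s_(10) − s_(2); s_(10) = 193/59049, s_(2) = 1 ⇒ -58856/59049.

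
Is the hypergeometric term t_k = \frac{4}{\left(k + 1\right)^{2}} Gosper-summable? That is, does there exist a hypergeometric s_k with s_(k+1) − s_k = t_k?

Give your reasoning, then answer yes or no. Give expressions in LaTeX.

No — the linear system for f has no solution.

Ratio r(k) = (k + 1)**2/(k + 2)**2.
So A=k**2 + 2*k + 1 and B=k**2 + 4*k + 4, with C=1.
f must satisfy (k**2 + 2*k + 1)·f(k+1) − (k**2 + 2*k + 1)·f(k) = 1.
From deg A=2, deg B=2, deg C=0: d=0.
Put f(k) = c0: A·f(k+1) − B(k−1)·f(k) − C = -1; need -1 = 0 — inconsistent ⇒ no f, not summable.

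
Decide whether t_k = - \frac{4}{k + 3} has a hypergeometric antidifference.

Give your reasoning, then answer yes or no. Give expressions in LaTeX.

Compute t_(k+1)/t_k: get (k + 3)/(k + 4).
So A=k + 3 and B=k + 4, with C=1.
Set up (k + 3)·f(k+1) − (k + 3)·f(k) − (1) = 0.
From deg A=1, deg B=1, deg C=0: d=0.
Write f(k) = c0. Then LHS − RHS = -1, requiring -1 = 0: contradictory. No certificate.

No. Not Gosper-summable.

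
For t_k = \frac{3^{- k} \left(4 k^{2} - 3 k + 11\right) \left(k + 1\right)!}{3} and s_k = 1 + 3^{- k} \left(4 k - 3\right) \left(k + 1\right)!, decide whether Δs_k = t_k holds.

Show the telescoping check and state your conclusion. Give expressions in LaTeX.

s_(k+1) = 3**(-k - 1)*(4*k + 1)*factorial(k + 2) + 1
s_(k+1) − s_k = (4*k**2 - 3*k + 11)*factorial(k + 1)/(3*3**k)
(s_(k+1) − s_k) − t_k = 0

Valid — Δs_k = t_k.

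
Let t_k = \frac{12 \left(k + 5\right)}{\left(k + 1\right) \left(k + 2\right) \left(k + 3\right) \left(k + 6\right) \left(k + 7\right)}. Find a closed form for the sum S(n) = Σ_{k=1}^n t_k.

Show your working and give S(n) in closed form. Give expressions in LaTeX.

S(n) = \frac{2 n \left(n^{2} + 12 n + 41\right)}{21 \left(n^{3} + 12 n^{2} + 41 n + 42\right)}

The ratio is (k + 1)*(k + 6)**2/((k + 4)*(k + 5)*(k + 8)).
Gosper form: A/B · C(k+1)/C(k) with A=k + 1, B=k + 8, C=k**3 + 14*k**2 + 65*k + 100.
Key eq: (k + 1)·f(k+1) = (k + 7)·f(k) + (k**3 + 14*k**2 + 65*k + 100).
d = 6 from the (1,1,3) case.
Solve for f: f(k) = k*(k + 3)*(k + 4)**2*(k + 5)**2/36 (degree 6 ≤ 6).
Then R = B(k−1)f/C = k*(k + 3)*(k + 4)*(k + 7)/36, so s_k = R(k)·t_k = k*(k**2 + 9*k + 20)/(3*(k**3 + 9*k**2 + 20*k + 12)).
Δs = 12*(k + 5)/(k**5 + 19*k**4 + 131*k**3 + 401*k**2 + 540*k + 252), as required.
Evaluate: s_(n+1) = (n**3 + 12*n**2 + 41*n + 30)/(3*(n**3 + 12*n**2 + 41*n + 42)); subtract s_(1) = 5/21 ⇒ S(n) = 2*n*(n**2 + 12*n + 41)/(21*(n**3 + 12*n**2 + 41*n + 42)).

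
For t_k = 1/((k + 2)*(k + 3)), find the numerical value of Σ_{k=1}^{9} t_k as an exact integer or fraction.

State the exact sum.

Σ = 1/4

r(k) = (k + 2)/(k + 4) after simplifying.
A = k + 2, B = k + 4, C = 1.
Need (k + 2)·f(k+1) − (k + 3)·f(k) = 1.
Degrees (1,1,0) ⇒ d ≤ 1.
Solving with deg f ≤ 1: f(k) = k/2.
Then R = B(k−1)f/C = k*(k + 3)/2, so s_k = R(k)·t_k = k/(2*(k + 2)).
Verify: 1/(k**2 + 5*k + 6) matches t_k.
Telescoping: Σ = s_(10) − s_(1) = 5/12 − (1/6) = 1/4.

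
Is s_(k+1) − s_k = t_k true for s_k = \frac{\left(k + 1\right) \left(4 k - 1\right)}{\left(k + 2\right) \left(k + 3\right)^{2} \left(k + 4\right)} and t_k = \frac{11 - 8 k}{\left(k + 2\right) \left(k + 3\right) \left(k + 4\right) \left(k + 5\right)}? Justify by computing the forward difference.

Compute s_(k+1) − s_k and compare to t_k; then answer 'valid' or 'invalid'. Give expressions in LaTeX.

Invalid: residual \frac{4 \left(6 k^{2} + 16 k - 19\right)}{k^{6} + 21 k^{5} + 181 k^{4} + 819 k^{3} + 2050 k^{2} + 2688 k + 1440} ≠ 0.

s_(k+1) = (k + 2)*(4*k + 3)/((k + 3)*(k + 4)**2*(k + 5))
s_(k+1) − s_k = (-8*k**3 - 21*k**2 + 45*k + 56)/(k**6 + 21*k**5 + 181*k**4 + 819*k**3 + 2050*k**2 + 2688*k + 1440)
(s_(k+1) − s_k) − t_k = 4*(6*k**2 + 16*k - 19)/(k**6 + 21*k**5 + 181*k**4 + 819*k**3 + 2050*k**2 + 2688*k + 1440)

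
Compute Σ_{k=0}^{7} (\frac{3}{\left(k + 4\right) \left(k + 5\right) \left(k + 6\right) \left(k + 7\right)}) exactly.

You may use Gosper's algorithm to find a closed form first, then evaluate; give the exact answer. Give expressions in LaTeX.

Σ = 43/5460

Ratio r(k) = (k + 4)/(k + 8).
So A=k + 4 and B=k + 8, with C=1.
Need (k + 4)·f(k+1) − (k + 7)·f(k) = 1.
Degrees (1,1,0) ⇒ d ≤ 3.
Match coefficients ⇒ f(k) = k*(k**2 + 15*k + 74)/360.
Certificate R = B(k−1)f/C = k*(k + 7)*(k**2 + 15*k + 74)/360 gives s_k = k*(k**2 + 15*k + 74)/(120*(k + 4)*(k + 5)*(k + 6)).
Δs = 3/(k**4 + 22*k**3 + 179*k**2 + 638*k + 840), as required.
Evaluate s at k=8 and k=0: 43/5460 and 0; difference 43/5460.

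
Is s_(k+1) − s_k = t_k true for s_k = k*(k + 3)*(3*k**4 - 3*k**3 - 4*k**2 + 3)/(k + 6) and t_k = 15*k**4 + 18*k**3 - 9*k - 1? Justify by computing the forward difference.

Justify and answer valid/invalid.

s_(k+1) = (k + 1)*(k + 4)*(3*(k + 1)**4 - 3*(k + 1)**3 - 4*(k + 1)**2 + 3)/(k + 7)
s_(k+1) − s_k = (15*k**6 + 177*k**5 + 531*k**4 + 411*k**3 - 91*k**2 - 217*k - 24)/(k**2 + 13*k + 42)
(s_(k+1) − s_k) − t_k = 3*(-12*k**5 - 111*k**4 - 112*k**3 + 9*k**2 + 58*k + 6)/(k**2 + 13*k + 42)

Invalid: residual 3*(-12*k**5 - 111*k**4 - 112*k**3 + 9*k**2 + 58*k + 6)/(k**2 + 13*k + 42) ≠ 0.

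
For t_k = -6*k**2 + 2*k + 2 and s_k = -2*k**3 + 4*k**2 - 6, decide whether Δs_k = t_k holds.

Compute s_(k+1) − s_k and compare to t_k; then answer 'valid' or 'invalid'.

Valid — Δs_k = t_k.

s_(k+1) = -2*k**3 - 2*k**2 + 2*k - 4
s_(k+1) − s_k = -6*k**2 + 2*k + 2
(s_(k+1) − s_k) − t_k = 0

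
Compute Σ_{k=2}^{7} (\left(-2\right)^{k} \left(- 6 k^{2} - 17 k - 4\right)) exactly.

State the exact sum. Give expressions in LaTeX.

t_(k+1)/t_k = 2*(-6*k**2 - 29*k - 27)/(6*k**2 + 17*k + 4).
Take A(k)=-2, B(k)=1, C(k)=k**2 + 17*k/6 + 2/3.
Set up (-2)·f(k+1) − (1)·f(k) − (k**2 + 17*k/6 + 2/3) = 0.
deg f ≤ 2 (via 0,0,2).
A polynomial solution: f(k) = -(k + 2)*(2*k - 1)/6.
Certificate R = B(k−1)f/C = -(k + 2)*(2*k - 1)/(6*k**2 + 17*k + 4) gives s_k = (-2)**k*(2*k**2 + 3*k - 2).
Verify: (-2)**k*(-6*k**2 - 17*k - 4) matches t_k.
Sum = s_(8) − s_(2); s_(8) = 38400, s_(2) = 48 ⇒ 38352.

Σ = 38352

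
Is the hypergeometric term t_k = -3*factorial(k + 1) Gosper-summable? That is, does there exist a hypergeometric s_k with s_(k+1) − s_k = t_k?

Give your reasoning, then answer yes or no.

No. Not Gosper-summable.

r(k) = k + 2 after simplifying.
So A=k + 2 and B=1, with C=1.
Set up (k + 2)·f(k+1) − (1)·f(k) − (1) = 0.
d = -1 from the (1,0,0) case.
d = -1 < 0 ⇒ no nonzero polynomial f; not summable.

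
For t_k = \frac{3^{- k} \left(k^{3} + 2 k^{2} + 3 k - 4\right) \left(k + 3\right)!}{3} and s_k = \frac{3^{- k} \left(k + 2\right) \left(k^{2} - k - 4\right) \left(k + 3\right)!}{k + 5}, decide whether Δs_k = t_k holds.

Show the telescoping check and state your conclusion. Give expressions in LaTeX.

s_(k+1) = (k + 3)*(k**2 + k - 4)*factorial(k + 4)/(3*3**k*(k + 6))
s_(k+1) − s_k = (k**2 + 3*k + 8)*(k**3 + 7*k**2 + 5*k - 12)*factorial(k + 3)/(3*3**k*(k + 5)*(k + 6))
(s_(k+1) − s_k) − t_k = -(k**4 + 7*k**3 + 10*k**2 + 14*k - 8)*factorial(k + 3)/(3**k*(k + 5)*(k + 6))

Invalid: residual - \frac{3^{- k} \left(k^{4} + 7 k^{3} + 10 k^{2} + 14 k - 8\right) \left(k + 3\right)!}{\left(k + 5\right) \left(k + 6\right)} ≠ 0.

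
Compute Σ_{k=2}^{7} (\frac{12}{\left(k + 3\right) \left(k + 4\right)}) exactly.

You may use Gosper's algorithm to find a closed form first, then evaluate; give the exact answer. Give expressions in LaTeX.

r(k) = (k + 3)/(k + 5) after simplifying.
Gosper form: A/B · C(k+1)/C(k) with A=k + 3, B=k + 5, C=1.
Set up (k + 3)·f(k+1) − (k + 4)·f(k) − (1) = 0.
From deg A=1, deg B=1, deg C=0: d=1.
Coefficient equations give f(k) = k/3.
Get s_k = R·t_k = 4*k/(k + 3) with R(k) = B(k−1)f(k)/C(k) = k*(k + 4)/3.
Verify: 12/(k**2 + 7*k + 12) matches t_k.
Sum = s_(8) − s_(2); s_(8) = 32/11, s_(2) = 8/5 ⇒ 72/55.

Σ = 72/55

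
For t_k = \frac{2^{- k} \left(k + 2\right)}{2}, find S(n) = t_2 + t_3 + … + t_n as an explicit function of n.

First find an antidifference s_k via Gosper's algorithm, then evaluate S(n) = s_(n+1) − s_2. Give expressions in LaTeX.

S(n) = 2^{- n - 2} \left(5 \cdot 2^{n} - 2 n - 8\right)

t_(k+1)/t_k = (k + 3)/(2*(k + 2)).
Take A(k)=1/2, B(k)=1, C(k)=k + 2.
Set up (1/2)·f(k+1) − (1)·f(k) − (k + 2) = 0.
d = 1 from the (0,0,1) case.
A polynomial solution: f(k) = -2*(k + 3).
R(k) = B(k−1)·f(k)/C(k) = -2*(k + 3)/(k + 2); s_k = R·t_k = (-k - 3)/2**k.
Δs = (k + 2)/(2*2**k), as required.
Evaluate: s_(n+1) = 2**(-n - 1)*(-n - 4); subtract s_(2) = -5/4 ⇒ S(n) = 2**(-n - 2)*(5*2**n - 2*n - 8).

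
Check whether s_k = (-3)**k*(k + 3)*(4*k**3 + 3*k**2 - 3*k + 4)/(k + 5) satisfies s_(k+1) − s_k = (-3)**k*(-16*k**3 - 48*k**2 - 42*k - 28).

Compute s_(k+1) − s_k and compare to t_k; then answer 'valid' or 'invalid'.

Invalid: residual (-3)**k*(32*k**4 + 264*k**3 + 570*k**2 + 470*k + 288)/(k**2 + 11*k + 30) ≠ 0.

s_(k+1) = (-3)**(k + 1)*(4*k**4 + 31*k**3 + 75*k**2 + 68*k + 32)/(k + 6)
s_(k+1) − s_k = (-3)**k*(-16*k**5 - 192*k**4 - 786*k**3 - 1360*k**2 - 1098*k - 552)/(k**2 + 11*k + 30)
(s_(k+1) − s_k) − t_k = (-3)**k*(32*k**4 + 264*k**3 + 570*k**2 + 470*k + 288)/(k**2 + 11*k + 30)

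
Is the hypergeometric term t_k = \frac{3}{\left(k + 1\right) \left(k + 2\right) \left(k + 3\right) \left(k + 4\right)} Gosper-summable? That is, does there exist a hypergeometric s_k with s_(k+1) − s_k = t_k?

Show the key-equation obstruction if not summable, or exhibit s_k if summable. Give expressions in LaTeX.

Ratio r(k) = (k + 1)/(k + 5).
Normal form (A,B,C) = (k + 1, k + 5, 1).
Set up (k + 1)·f(k+1) − (k + 4)·f(k) − (1) = 0.
d = 3 from the (1,1,0) case.
Coefficient equations give f(k) = k*(k**2 + 6*k + 11)/18.
So s_k = (B(k−1)f/C)·t_k = (k*(k + 4)*(k**2 + 6*k + 11)/18)·t_k = k*(k**2 + 6*k + 11)/(6*(k + 1)*(k + 2)*(k + 3)).
s_(k+1) − s_k = 3/(k**4 + 10*k**3 + 35*k**2 + 50*k + 24) = t_k.

Yes. s_k = \frac{k \left(k^{2} + 6 k + 11\right)}{6 \left(k + 1\right) \left(k + 2\right) \left(k + 3\right)}.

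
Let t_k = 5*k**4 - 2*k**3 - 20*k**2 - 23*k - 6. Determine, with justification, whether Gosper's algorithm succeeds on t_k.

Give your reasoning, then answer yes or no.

Yes. s_k = k*(k**4 - 3*k**3 - 4*k**2 - 2*k + 2).

The ratio is (5*k**4 + 18*k**3 + 4*k**2 - 49*k - 46)/(5*k**4 - 2*k**3 - 20*k**2 - 23*k - 6).
Normal form (A,B,C) = (1, 1, k**4 - 2*k**3/5 - 4*k**2 - 23*k/5 - 6/5).
Need (1)·f(k+1) − (1)·f(k) = k**4 - 2*k**3/5 - 4*k**2 - 23*k/5 - 6/5.
d = 5 from the (0,0,4) case.
A polynomial solution: f(k) = k*(k**4 - 3*k**3 - 4*k**2 - 2*k + 2)/5.
Then R = B(k−1)f/C = k*(k**4 - 3*k**3 - 4*k**2 - 2*k + 2)/(5*k**4 - 2*k**3 - 20*k**2 - 23*k - 6), so s_k = R(k)·t_k = k*(k**4 - 3*k**3 - 4*k**2 - 2*k + 2).
Δs = 5*k**4 - 2*k**3 - 20*k**2 - 23*k - 6, as required.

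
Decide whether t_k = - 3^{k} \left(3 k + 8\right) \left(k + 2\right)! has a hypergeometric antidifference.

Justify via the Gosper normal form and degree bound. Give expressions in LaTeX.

Yes. s_k = - 3^{k} \left(k + 2\right)!.

r(k) = 3*(k + 3)*(3*k + 11)/(3*k + 8) after simplifying.
Factor: A=3*k + 9; B=1; C=k + 8/3.
Solve (3*k + 9)·f(k+1) − (1)·f(k) = k + 8/3.
Degrees (1,0,1) ⇒ d ≤ 0.
Solving with deg f ≤ 0: f(k) = 1/3.
Then R = B(k−1)f/C = 1/(3*k + 8), so s_k = R(k)·t_k = -3**k*factorial(k + 2).
Check: Δs_k = -3**k*(3*k + 8)*factorial(k + 2). ✓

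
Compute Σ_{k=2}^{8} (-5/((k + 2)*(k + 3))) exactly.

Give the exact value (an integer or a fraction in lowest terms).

Σ = -35/44

Step 1: r(k) = (k + 2)/(k + 4).
Normal form (A,B,C) = (k + 2, k + 4, 1).
Set up (k + 2)·f(k+1) − (k + 3)·f(k) − (1) = 0.
d = 1 from the (1,1,0) case.
Match coefficients ⇒ f(k) = k/2.
So s_k = (B(k−1)f/C)·t_k = (k*(k + 3)/2)·t_k = -5*k/(2*k + 4).
Δs = -5/(k**2 + 5*k + 6), as required.
Sum = s_(9) − s_(2); s_(9) = -45/22, s_(2) = -5/4 ⇒ -35/44.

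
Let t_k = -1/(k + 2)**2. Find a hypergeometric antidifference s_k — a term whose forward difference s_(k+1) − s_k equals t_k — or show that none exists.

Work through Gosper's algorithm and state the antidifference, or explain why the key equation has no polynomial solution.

The ratio is (k + 2)**2/(k + 3)**2.
So A=k**2 + 4*k + 4 and B=k**2 + 6*k + 9, with C=1.
f must satisfy (k**2 + 4*k + 4)·f(k+1) − (k**2 + 4*k + 4)·f(k) = 1.
deg f ≤ 0 (via 2,2,0).
f = c0 ⇒ A·f(k+1) − B(k−1)·f(k) − C = -1. The system {-1 = 0} is inconsistent; no antidifference.

not Gosper-summable; s_k does not exist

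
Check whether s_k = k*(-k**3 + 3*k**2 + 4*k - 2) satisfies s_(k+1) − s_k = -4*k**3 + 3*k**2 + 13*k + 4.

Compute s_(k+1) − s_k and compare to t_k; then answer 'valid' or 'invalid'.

Valid — Δs_k = t_k.

s_(k+1) = -k**4 - k**3 + 7*k**2 + 11*k + 4
s_(k+1) − s_k = -4*k**3 + 3*k**2 + 13*k + 4
(s_(k+1) − s_k) − t_k = 0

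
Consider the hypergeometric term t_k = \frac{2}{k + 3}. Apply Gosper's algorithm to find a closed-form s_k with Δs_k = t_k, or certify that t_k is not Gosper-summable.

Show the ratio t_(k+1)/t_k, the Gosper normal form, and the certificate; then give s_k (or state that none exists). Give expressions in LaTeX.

The ratio is (k + 3)/(k + 4).
Take A(k)=k + 3, B(k)=k + 4, C(k)=1.
Solve (k + 3)·f(k+1) − (k + 3)·f(k) = 1.
Bound: deg f ≤ 0.
Put f(k) = c0: A·f(k+1) − B(k−1)·f(k) − C = -1; need -1 = 0 — inconsistent ⇒ no f, not summable.

not Gosper-summable; s_k does not exist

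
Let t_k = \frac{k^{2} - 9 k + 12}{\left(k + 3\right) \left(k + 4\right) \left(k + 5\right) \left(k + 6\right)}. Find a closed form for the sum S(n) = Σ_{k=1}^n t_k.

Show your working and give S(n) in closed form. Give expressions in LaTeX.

The ratio is (k + 3)*(-9*k + (k + 1)**2 + 3)/((k + 7)*(k**2 - 9*k + 12)).
Normal form (A,B,C) = (k + 3, k + 7, k**2 - 9*k + 12).
Need (k + 3)·f(k+1) − (k + 6)·f(k) = k**2 - 9*k + 12.
Bound: deg f ≤ 3.
Coefficient equations give f(k) = k*(k**2 - 3*k + 62)/15.
Get s_k = R·t_k = k*(k**2 - 3*k + 62)/(15*(k + 3)*(k + 4)*(k + 5)) with R(k) = B(k−1)f(k)/C(k) = k*(k + 6)*(k**2 - 3*k + 62)/(15*(k**2 - 9*k + 12)).
Δs = (k**2 - 9*k + 12)/(k**4 + 18*k**3 + 119*k**2 + 342*k + 360), as required.
Evaluate: s_(n+1) = (n**3 + 59*n + 60)/(15*(n**3 + 15*n**2 + 74*n + 120)); subtract s_(1) = 1/30 ⇒ S(n) = n*(n**2 - 15*n + 44)/(30*(n**3 + 15*n**2 + 74*n + 120)).

S(n) = \frac{n \left(n^{2} - 15 n + 44\right)}{30 \left(n^{3} + 15 n^{2} + 74 n + 120\right)}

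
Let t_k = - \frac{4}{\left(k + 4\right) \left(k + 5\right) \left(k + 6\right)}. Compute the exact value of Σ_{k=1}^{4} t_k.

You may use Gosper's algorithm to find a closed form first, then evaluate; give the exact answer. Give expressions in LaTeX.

t_(k+1)/t_k = (k + 4)/(k + 7).
A = k + 4, B = k + 7, C = 1.
f must satisfy (k + 4)·f(k+1) − (k + 6)·f(k) = 1.
deg f ≤ 2 (via 1,1,0).
Match coefficients ⇒ f(k) = k*(k + 9)/40.
So s_k = (B(k−1)f/C)·t_k = (k*(k + 6)*(k + 9)/40)·t_k = k*(-k - 9)/(10*(k + 4)*(k + 5)).
Δs = -4/(k**3 + 15*k**2 + 74*k + 120), as required.
Evaluate s at k=5 and k=1: -7/90 and -1/30; difference -2/45.

Σ = -2/45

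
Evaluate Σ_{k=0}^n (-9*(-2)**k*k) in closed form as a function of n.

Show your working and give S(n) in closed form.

Ratio r(k) = -2 - 2/k.
Take A(k)=-2, B(k)=1, C(k)=k.
Solve (-2)·f(k+1) − (1)·f(k) = k.
Degrees (0,0,1) ⇒ d ≤ 1.
A polynomial solution: f(k) = -(3*k - 2)/9.
Get s_k = R·t_k = (-2)**k*(3*k - 2) with R(k) = B(k−1)f(k)/C(k) = -(3*k - 2)/(9*k).
Check: Δs_k = -9*(-2)**k*k. ✓
Telescope: S(n) = s_(n+1) − s_(0) = (-2)**(n + 1)*(3*n + 1) − (-2) = -6*(-2)**n*n - 2*(-2)**n + 2.

S(n) = -6*(-2)**n*n - 2*(-2)**n + 2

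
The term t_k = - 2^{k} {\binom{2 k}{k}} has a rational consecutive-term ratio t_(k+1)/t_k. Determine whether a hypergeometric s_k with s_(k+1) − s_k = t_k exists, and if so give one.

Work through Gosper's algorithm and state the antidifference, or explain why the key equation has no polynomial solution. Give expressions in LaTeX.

no hypergeometric antidifference exists

Ratio r(k) = 4*(2*k + 1)/(k + 1).
Gosper form: A/B · C(k+1)/C(k) with A=8*k + 4, B=k + 1, C=1.
Key eq: (8*k + 4)·f(k+1) = (k)·f(k) + (1).
Bound: deg f ≤ -1.
d = -1 < 0 ⇒ no nonzero polynomial f; not summable.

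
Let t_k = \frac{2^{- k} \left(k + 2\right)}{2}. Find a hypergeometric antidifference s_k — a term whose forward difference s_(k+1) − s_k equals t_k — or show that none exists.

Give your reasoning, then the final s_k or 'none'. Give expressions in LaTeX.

s_k = 2^{- k} \left(- k - 3\right)

Ratio r(k) = (k + 3)/(2*(k + 2)).
So A=1/2 and B=1, with C=k + 2.
Solve (1/2)·f(k+1) − (1)·f(k) = k + 2.
Degrees (0,0,1) ⇒ d ≤ 1.
Coefficient equations give f(k) = -2*(k + 3).
Get s_k = R·t_k = (-k - 3)/2**k with R(k) = B(k−1)f(k)/C(k) = -2*(k + 3)/(k + 2).
s_(k+1) − s_k = (k + 2)/(2*2**k) = t_k.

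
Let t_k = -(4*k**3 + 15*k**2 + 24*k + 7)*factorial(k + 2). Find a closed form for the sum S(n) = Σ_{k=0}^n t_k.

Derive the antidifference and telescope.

Ratio r(k) = (4*k**4 + 39*k**3 + 147*k**2 + 248*k + 150)/(4*k**3 + 15*k**2 + 24*k + 7).
Take A(k)=k + 3, B(k)=1, C(k)=k**3 + 15*k**2/4 + 6*k + 7/4.
Solve (k + 3)·f(k+1) − (1)·f(k) = k**3 + 15*k**2/4 + 6*k + 7/4.
From deg A=1, deg B=0, deg C=3: d=2.
A polynomial solution: f(k) = (4*k**2 - k - 1)/4.
So s_k = (B(k−1)f/C)·t_k = ((4*k**2 - k - 1)/(4*k**3 + 15*k**2 + 24*k + 7))·t_k = (-4*k**2 + k + 1)*factorial(k + 2).
Δs = -(4*k**3 + 15*k**2 + 24*k + 7)*factorial(k + 2), as required.
Telescope: S(n) = s_(n+1) − s_(0) = -(4*n**2 + 7*n + 2)*factorial(n + 3) − (2) = -4*n**2*factorial(n + 3) - 7*n*factorial(n + 3) - 2*factorial(n + 3) - 2.

S(n) = -4*n**2*factorial(n + 3) - 7*n*factorial(n + 3) - 2*factorial(n + 3) - 2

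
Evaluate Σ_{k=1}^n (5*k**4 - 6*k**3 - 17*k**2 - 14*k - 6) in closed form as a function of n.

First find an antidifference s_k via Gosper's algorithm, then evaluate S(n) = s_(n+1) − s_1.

S(n) = n*(n**4 + n**3 - 7*n**2 - 17*n - 16)

Compute t_(k+1)/t_k: get (5*k**4 + 14*k**3 - 5*k**2 - 46*k - 38)/(5*k**4 - 6*k**3 - 17*k**2 - 14*k - 6).
Normal form (A,B,C) = (1, 1, k**4 - 6*k**3/5 - 17*k**2/5 - 14*k/5 - 6/5).
Key eq: (1)·f(k+1) = (1)·f(k) + (k**4 - 6*k**3/5 - 17*k**2/5 - 14*k/5 - 6/5).
From deg A=0, deg B=0, deg C=4: d=5.
Coefficient equations give f(k) = k*(k**4 - 4*k**3 - k**2 - 2)/5.
Then R = B(k−1)f/C = k*(k**4 - 4*k**3 - k**2 - 2)/(5*k**4 - 6*k**3 - 17*k**2 - 14*k - 6), so s_k = R(k)·t_k = k*(k**4 - 4*k**3 - k**2 - 2).
s_(k+1) − s_k = 5*k**4 - 6*k**3 - 17*k**2 - 14*k - 6 = t_k.
Telescope: S(n) = s_(n+1) − s_(1) = n**5 + n**4 - 7*n**3 - 17*n**2 - 16*n - 6 − (-6) = n*(n**4 + n**3 - 7*n**2 - 17*n - 16).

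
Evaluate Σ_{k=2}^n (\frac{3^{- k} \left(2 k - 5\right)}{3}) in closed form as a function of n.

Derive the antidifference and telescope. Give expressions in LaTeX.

S(n) = 3^{- n - 1} \left(1 - n\right)

r(k) = (2*k - 3)/(3*(2*k - 5)) after simplifying.
Gosper form: A/B · C(k+1)/C(k) with A=1/3, B=1, C=k - 5/2.
Key eq: (1/3)·f(k+1) = (1)·f(k) + (k - 5/2).
d = 1 from the (0,0,1) case.
Solve for f: f(k) = -3*(k - 2)/2 (degree 1 ≤ 1).
R(k) = B(k−1)·f(k)/C(k) = -3*(k - 2)/(2*k - 5); s_k = R·t_k = (2 - k)/3**k.
Verify: (2*k - 5)/(3*3**k) matches t_k.
Telescope: S(n) = s_(n+1) − s_(2) = 3**(-n - 1)*(1 - n) − (0) = 3**(-n - 1)*(1 - n).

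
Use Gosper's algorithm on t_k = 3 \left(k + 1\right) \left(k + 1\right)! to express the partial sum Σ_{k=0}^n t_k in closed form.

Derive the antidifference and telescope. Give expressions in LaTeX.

Compute t_(k+1)/t_k: get (k + 2)**2/(k + 1).
Factor: A=k + 2; B=1; C=k + 1.
Solve (k + 2)·f(k+1) − (1)·f(k) = k + 1.
Degrees (1,0,1) ⇒ d ≤ 0.
Match coefficients ⇒ f(k) = 1.
R(k) = B(k−1)·f(k)/C(k) = 1/(k + 1); s_k = R·t_k = 3*factorial(k + 1).
Δs = 3*(k + 1)*factorial(k + 1), as required.
s_(n+1) = 3*factorial(n + 2) and s_(0) = 3, so S(n) = 3*factorial(n + 2) - 3.

S(n) = 3 \left(n + 2\right)! - 3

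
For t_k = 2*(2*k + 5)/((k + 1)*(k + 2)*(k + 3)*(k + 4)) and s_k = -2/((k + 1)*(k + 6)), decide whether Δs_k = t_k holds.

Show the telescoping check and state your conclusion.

s_(k+1) = -2/((k + 2)*(k + 7))
s_(k+1) − s_k = 4*(k + 4)/(k**4 + 16*k**3 + 83*k**2 + 152*k + 84)
(s_(k+1) − s_k) − t_k = 6*(-3*k**2 - 23*k - 38)/(k**6 + 23*k**5 + 207*k**4 + 925*k**3 + 2144*k**2 + 2412*k + 1008)

Invalid: residual 6*(-3*k**2 - 23*k - 38)/(k**6 + 23*k**5 + 207*k**4 + 925*k**3 + 2144*k**2 + 2412*k + 1008) ≠ 0.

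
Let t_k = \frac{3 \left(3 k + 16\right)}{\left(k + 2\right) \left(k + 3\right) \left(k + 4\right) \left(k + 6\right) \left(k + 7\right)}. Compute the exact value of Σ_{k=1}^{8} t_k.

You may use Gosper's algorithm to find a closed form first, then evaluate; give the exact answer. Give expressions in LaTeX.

Σ = 79/2310

t_(k+1)/t_k = (k + 2)*(k + 6)*(3*k + 19)/((k + 5)*(k + 8)*(3*k + 16)).
Gosper form: A/B · C(k+1)/C(k) with A=k + 2, B=k + 8, C=k**2 + 31*k/3 + 80/3.
Solve (k + 2)·f(k+1) − (k + 7)·f(k) = k**2 + 31*k/3 + 80/3.
d = 5 from the (1,1,2) case.
Match coefficients ⇒ f(k) = k*(k + 4)*(k + 5)*(k**2 + 11*k + 36)/108.
Get s_k = R·t_k = k*(k**2 + 11*k + 36)/(12*(k**3 + 11*k**2 + 36*k + 36)) with R(k) = B(k−1)f(k)/C(k) = k*(k + 4)*(k + 7)*(k**2 + 11*k + 36)/(36*(3*k + 16)).
Check: Δs_k = 3*(3*k + 16)/(k**5 + 22*k**4 + 185*k**3 + 740*k**2 + 1404*k + 1008). ✓
Σ_(k=1)^(8) t_k = s_(9) − s_(1) = 9/110 − (1/21) = 79/2310.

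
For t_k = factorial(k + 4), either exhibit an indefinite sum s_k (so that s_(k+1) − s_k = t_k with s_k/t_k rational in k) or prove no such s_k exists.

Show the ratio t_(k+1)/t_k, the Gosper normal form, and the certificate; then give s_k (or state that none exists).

r(k) = k + 5 after simplifying.
A = k + 5, B = 1, C = 1.
Set up (k + 5)·f(k+1) − (1)·f(k) − (1) = 0.
From deg A=1, deg B=0, deg C=0: d=-1.
d = -1 < 0 ⇒ no nonzero polynomial f; not summable.

none — t_k is not Gosper-summable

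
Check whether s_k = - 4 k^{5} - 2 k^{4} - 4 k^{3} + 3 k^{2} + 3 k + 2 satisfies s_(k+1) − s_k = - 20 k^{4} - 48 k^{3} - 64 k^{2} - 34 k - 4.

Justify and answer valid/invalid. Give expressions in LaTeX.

Valid — Δs_k = t_k.

s_(k+1) = -4*k**5 - 22*k**4 - 52*k**3 - 61*k**2 - 31*k - 2
s_(k+1) − s_k = -20*k**4 - 48*k**3 - 64*k**2 - 34*k - 4
(s_(k+1) − s_k) − t_k = 0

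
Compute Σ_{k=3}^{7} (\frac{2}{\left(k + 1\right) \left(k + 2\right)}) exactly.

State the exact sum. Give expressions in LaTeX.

Ratio r(k) = (k + 1)/(k + 3).
A = k + 1, B = k + 3, C = 1.
Need (k + 1)·f(k+1) − (k + 2)·f(k) = 1.
Bound: deg f ≤ 1.
Coefficient equations give f(k) = k.
So s_k = (B(k−1)f/C)·t_k = (k*(k + 2))·t_k = 2*k/(k + 1).
Δs = 2/(k**2 + 3*k + 2), as required.
Telescoping: Σ = s_(8) − s_(3) = 16/9 − (3/2) = 5/18.

Σ = 5/18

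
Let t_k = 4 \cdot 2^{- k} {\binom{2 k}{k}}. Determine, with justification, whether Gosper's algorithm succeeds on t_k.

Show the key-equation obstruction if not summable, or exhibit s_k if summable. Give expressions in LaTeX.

No; the degree bound rules out any f.

t_(k+1)/t_k = (2*k + 1)/(k + 1).
Gosper form: A/B · C(k+1)/C(k) with A=2*k + 1, B=k + 1, C=1.
f must satisfy (2*k + 1)·f(k+1) − (k)·f(k) = 1.
d = -1 from the (1,1,0) case.
Negative degree bound (-1): no f exists, t_k not Gosper-summable.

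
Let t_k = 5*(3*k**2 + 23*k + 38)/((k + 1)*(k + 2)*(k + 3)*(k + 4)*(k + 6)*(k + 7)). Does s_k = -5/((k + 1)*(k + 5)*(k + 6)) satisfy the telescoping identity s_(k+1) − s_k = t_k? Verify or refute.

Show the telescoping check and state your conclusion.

Invalid: residual 10*(-4*k**2 - 27*k - 41)/(k**7 + 28*k**6 + 322*k**5 + 1960*k**4 + 6769*k**3 + 13132*k**2 + 13068*k + 5040) ≠ 0.

s_(k+1) = -5/((k + 2)*(k + 6)*(k + 7))
s_(k+1) − s_k = 15*(k + 3)/(k**5 + 21*k**4 + 163*k**3 + 567*k**2 + 844*k + 420)
(s_(k+1) − s_k) − t_k = 10*(-4*k**2 - 27*k - 41)/(k**7 + 28*k**6 + 322*k**5 + 1960*k**4 + 6769*k**3 + 13132*k**2 + 13068*k + 5040)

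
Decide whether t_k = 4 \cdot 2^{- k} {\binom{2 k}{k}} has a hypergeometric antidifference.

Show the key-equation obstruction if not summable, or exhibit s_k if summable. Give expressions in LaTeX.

No — t_k has no hypergeometric antidifference.

Ratio r(k) = (2*k + 1)/(k + 1).
Factor: A=2*k + 1; B=k + 1; C=1.
Need (2*k + 1)·f(k+1) − (k)·f(k) = 1.
Degrees (1,1,0) ⇒ d ≤ -1.
Bound -1 < 0, so the key equation has no polynomial solution.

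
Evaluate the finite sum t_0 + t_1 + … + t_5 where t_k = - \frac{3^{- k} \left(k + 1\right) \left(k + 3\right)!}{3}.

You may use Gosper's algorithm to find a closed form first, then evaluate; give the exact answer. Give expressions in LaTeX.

Σ = -4426/9

Ratio r(k) = (k + 2)*(k + 4)/(3*(k + 1)).
A = k/3 + 4/3, B = 1, C = k + 1.
Need (k/3 + 4/3)·f(k+1) − (1)·f(k) = k + 1.
Degrees (1,0,1) ⇒ d ≤ 0.
Coefficient equations give f(k) = 3.
Certificate R = B(k−1)f/C = 3/(k + 1) gives s_k = -factorial(k + 3)/3**k.
s_(k+1) − s_k = -(k + 1)*factorial(k + 3)/(3*3**k) = t_k.
Σ_(k=0)^(5) t_k = s_(6) − s_(0) = -4480/9 − (-6) = -4426/9.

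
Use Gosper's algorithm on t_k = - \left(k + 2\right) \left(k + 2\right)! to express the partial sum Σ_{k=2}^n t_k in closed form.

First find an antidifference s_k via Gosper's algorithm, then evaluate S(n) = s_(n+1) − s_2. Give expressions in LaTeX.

Ratio r(k) = (k + 3)**2/(k + 2).
Normal form (A,B,C) = (k + 3, 1, k + 2).
Key eq: (k + 3)·f(k+1) = (1)·f(k) + (k + 2).
deg f ≤ 0 (via 1,0,1).
Solving with deg f ≤ 0: f(k) = 1.
Get s_k = R·t_k = -factorial(k + 2) with R(k) = B(k−1)f(k)/C(k) = 1/(k + 2).
Δs = -(k + 2)*factorial(k + 2), as required.
Evaluate: s_(n+1) = -factorial(n + 3); subtract s_(2) = -24 ⇒ S(n) = 24 - factorial(n + 3).

S(n) = 24 - \left(n + 3\right)!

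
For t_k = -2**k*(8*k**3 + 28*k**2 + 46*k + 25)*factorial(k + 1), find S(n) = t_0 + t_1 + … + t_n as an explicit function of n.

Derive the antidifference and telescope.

S(n) = -8*2**n*n**4*factorial(n) - 40*2**n*n**3*factorial(n) - 78*2**n*n**2*factorial(n) - 74*2**n*n*factorial(n) - 28*2**n*factorial(n) + 3

r(k) = 2*(8*k**4 + 68*k**3 + 230*k**2 + 359*k + 214)/(8*k**3 + 28*k**2 + 46*k + 25) after simplifying.
Take A(k)=2*k + 4, B(k)=1, C(k)=k**3 + 7*k**2/2 + 23*k/4 + 25/8.
f must satisfy (2*k + 4)·f(k+1) − (1)·f(k) = k**3 + 7*k**2/2 + 23*k/4 + 25/8.
Degrees (1,0,3) ⇒ d ≤ 2.
Coefficient equations give f(k) = (4*k**2 + 3)/8.
So s_k = (B(k−1)f/C)·t_k = ((4*k**2 + 3)/(8*k**3 + 28*k**2 + 46*k + 25))·t_k = -2**k*(4*k**2 + 3)*factorial(k + 1).
Δs = -2**k*(8*k**3 + 28*k**2 + 46*k + 25)*factorial(k + 1), as required.
Evaluate: s_(n+1) = -2**(n + 1)*(4*n**2 + 8*n + 7)*factorial(n + 2); subtract s_(0) = -3 ⇒ S(n) = -8*2**n*n**4*factorial(n) - 40*2**n*n**3*factorial(n) - 78*2**n*n**2*factorial(n) - 74*2**n*n*factorial(n) - 28*2**n*factorial(n) + 3.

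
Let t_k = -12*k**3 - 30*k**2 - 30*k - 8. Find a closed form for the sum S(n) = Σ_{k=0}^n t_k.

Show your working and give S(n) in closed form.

S(n) = -3*n**4 - 16*n**3 - 33*n**2 - 28*n - 8

The ratio is (6*k**3 + 33*k**2 + 63*k + 40)/(6*k**3 + 15*k**2 + 15*k + 4).
Normal form (A,B,C) = (1, 1, k**3 + 5*k**2/2 + 5*k/2 + 2/3).
Set up (1)·f(k+1) − (1)·f(k) − (k**3 + 5*k**2/2 + 5*k/2 + 2/3) = 0.
deg f ≤ 4 (via 0,0,3).
Solving with deg f ≤ 4: f(k) = k*(3*k**3 + 4*k**2 + 3*k - 2)/12.
Then R = B(k−1)f/C = k*(3*k**3 + 4*k**2 + 3*k - 2)/(2*(6*k**3 + 15*k**2 + 15*k + 4)), so s_k = R(k)·t_k = k*(-3*k**3 - 4*k**2 - 3*k + 2).
Verify: -12*k**3 - 30*k**2 - 30*k - 8 matches t_k.
Σ_(k=0)^n t_k = s_(n+1) − s_(0) = (-3*n**4 - 16*n**3 - 33*n**2 - 28*n - 8) − (0), i.e. -3*n**4 - 16*n**3 - 33*n**2 - 28*n - 8.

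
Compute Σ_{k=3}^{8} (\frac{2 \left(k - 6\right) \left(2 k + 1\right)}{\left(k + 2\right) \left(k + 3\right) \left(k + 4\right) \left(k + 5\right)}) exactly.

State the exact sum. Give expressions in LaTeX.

Σ = -2089/60060

The ratio is (k - 5)*(k + 2)*(2*k + 3)/((k - 6)*(k + 6)*(2*k + 1)).
A = k + 2, B = k + 6, C = k**2 - 11*k/2 - 3.
Set up (k + 2)·f(k+1) − (k + 5)·f(k) − (k**2 - 11*k/2 - 3) = 0.
Bound: deg f ≤ 3.
Solving with deg f ≤ 3: f(k) = -k*(k**2 + 57*k + 14)/48.
Certificate R = B(k−1)f/C = -k*(k + 5)*(k**2 + 57*k + 14)/(24*(k - 6)*(2*k + 1)) gives s_k = k*(-k**2 - 57*k - 14)/(12*(k**3 + 9*k**2 + 26*k + 24)).
Check: Δs_k = 2*(2*k**2 - 11*k - 6)/(k**4 + 14*k**3 + 71*k**2 + 154*k + 120). ✓
Σ_(k=3)^(8) t_k = s_(9) − s_(3) = -38/143 − (-97/420) = -2089/60060.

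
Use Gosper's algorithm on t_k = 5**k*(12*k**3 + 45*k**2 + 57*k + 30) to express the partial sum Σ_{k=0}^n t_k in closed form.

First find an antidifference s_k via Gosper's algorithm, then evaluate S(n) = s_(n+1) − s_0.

Ratio r(k) = 5*(4*k**3 + 27*k**2 + 61*k + 48)/(4*k**3 + 15*k**2 + 19*k + 10).
A = 5, B = 1, C = k**3 + 15*k**2/4 + 19*k/4 + 5/2.
Key eq: (5)·f(k+1) = (1)·f(k) + (k**3 + 15*k**2/4 + 19*k/4 + 5/2).
From deg A=0, deg B=0, deg C=3: d=3.
Match coefficients ⇒ f(k) = k*(k**2 + 1)/4.
So s_k = (B(k−1)f/C)·t_k = (k*(k**2 + 1)/((k + 2)*(4*k**2 + 7*k + 5)))·t_k = 3*5**k*k*(k**2 + 1).
Verify: 5**k*(12*k**3 + 45*k**2 + 57*k + 30) matches t_k.
s_(n+1) = 15*5**n*(n**3 + 3*n**2 + 4*n + 2) and s_(0) = 0, so S(n) = 15*5**n*(n**3 + 3*n**2 + 4*n + 2).

S(n) = 15*5**n*(n**3 + 3*n**2 + 4*n + 2)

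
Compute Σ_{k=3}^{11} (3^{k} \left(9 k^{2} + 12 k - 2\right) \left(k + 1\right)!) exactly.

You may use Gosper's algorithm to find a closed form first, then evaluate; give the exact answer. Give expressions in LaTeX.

Ratio r(k) = 3*(9*k**3 + 48*k**2 + 79*k + 38)/(9*k**2 + 12*k - 2).
So A=3*k + 6 and B=1, with C=k**2 + 4*k/3 - 2/9.
f must satisfy (3*k + 6)·f(k+1) − (1)·f(k) = k**2 + 4*k/3 - 2/9.
Bound: deg f ≤ 1.
Solve for f: f(k) = (3*k - 4)/9 (degree 1 ≤ 1).
Certificate R = B(k−1)f/C = (3*k - 4)/(9*k**2 + 12*k - 2) gives s_k = 3**k*(3*k - 4)*factorial(k + 1).
Check: Δs_k = 3**k*(9*k**2 + 12*k - 2)*factorial(k + 1). ✓
Evaluate s at k=12 and k=3: 105897413151129600 and 3240; difference 105897413151126360.

Σ = 105897413151126360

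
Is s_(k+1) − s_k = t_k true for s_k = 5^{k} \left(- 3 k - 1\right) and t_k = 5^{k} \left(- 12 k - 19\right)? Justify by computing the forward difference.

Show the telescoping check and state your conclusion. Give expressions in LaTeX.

s_(k+1) = 5**(k + 1)*(-3*k - 4)
s_(k+1) − s_k = 5**k*(-12*k - 19)
(s_(k+1) − s_k) − t_k = 0

valid; difference matches t_k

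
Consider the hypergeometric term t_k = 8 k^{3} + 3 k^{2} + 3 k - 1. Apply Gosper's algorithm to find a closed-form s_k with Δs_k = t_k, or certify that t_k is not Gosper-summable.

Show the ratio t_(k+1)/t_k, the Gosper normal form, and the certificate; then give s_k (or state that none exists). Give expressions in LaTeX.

s_k = k \left(2 k^{3} - 3 k^{2} + 2 k - 2\right)

Ratio r(k) = (8*k**3 + 27*k**2 + 33*k + 13)/(8*k**3 + 3*k**2 + 3*k - 1).
A = 1, B = 1, C = k**3 + 3*k**2/8 + 3*k/8 - 1/8.
Need (1)·f(k+1) − (1)·f(k) = k**3 + 3*k**2/8 + 3*k/8 - 1/8.
From deg A=0, deg B=0, deg C=3: d=4.
A polynomial solution: f(k) = k*(2*k**3 - 3*k**2 + 2*k - 2)/8.
R(k) = B(k−1)·f(k)/C(k) = k*(2*k**3 - 3*k**2 + 2*k - 2)/(8*k**3 + 3*k**2 + 3*k - 1); s_k = R·t_k = k*(2*k**3 - 3*k**2 + 2*k - 2).
s_(k+1) − s_k = 8*k**3 + 3*k**2 + 3*k - 1 = t_k.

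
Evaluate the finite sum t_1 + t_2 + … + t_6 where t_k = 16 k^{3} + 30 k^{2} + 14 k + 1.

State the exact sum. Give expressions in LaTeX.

Σ = 10086

r(k) = (16*k**3 + 78*k**2 + 122*k + 61)/(16*k**3 + 30*k**2 + 14*k + 1) after simplifying.
Take A(k)=1, B(k)=1, C(k)=k**3 + 15*k**2/8 + 7*k/8 + 1/16.
f must satisfy (1)·f(k+1) − (1)·f(k) = k**3 + 15*k**2/8 + 7*k/8 + 1/16.
deg f ≤ 4 (via 0,0,3).
Coefficient equations give f(k) = k*(4*k**3 + 2*k**2 - 4*k - 1)/16.
So s_k = (B(k−1)f/C)·t_k = (k*(4*k**3 + 2*k**2 - 4*k - 1)/(16*k**3 + 30*k**2 + 14*k + 1))·t_k = k*(4*k**3 + 2*k**2 - 4*k - 1).
Verify: 16*k**3 + 30*k**2 + 14*k + 1 matches t_k.
Evaluate s at k=7 and k=1: 10087 and 1; difference 10086.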